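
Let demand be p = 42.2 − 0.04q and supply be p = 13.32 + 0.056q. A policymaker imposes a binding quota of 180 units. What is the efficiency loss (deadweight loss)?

700.83

Competitive equilibrium: 42.2 − 0.04q = 13.32 + 0.056q → q* = 300.8333, p* = 30.1667.
At q = 180: demand price = 42.2 − 0.04·180 = 35; supply price = 13.32 + 0.056·180 = 23.4.
Δq = 300.8333 − 180 = 120.8333; wedge = 35 − 23.4 = 11.6.
Welfare loss = ½ × 120.8333 × 11.6 = 700.83.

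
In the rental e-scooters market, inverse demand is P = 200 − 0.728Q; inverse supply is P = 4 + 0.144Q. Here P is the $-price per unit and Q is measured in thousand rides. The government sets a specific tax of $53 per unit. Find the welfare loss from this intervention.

$1610.67 thousand

Competitive equilibrium: 200 − 0.728Q = 4 + 0.144Q → Q* = 224.770642, P* = 36.366972.
With the tax, the buyer price exceeds the seller price by 53: (200 − 0.728Q) − (4 + 0.144Q) = 53 → Q' = 163.990826.
ΔQ = 224.770642 − 163.990826 = 60.779816; the wedge equals the tax, 53.
DWL = ½ × 60.779816 × 53 = $1610.67 thousand.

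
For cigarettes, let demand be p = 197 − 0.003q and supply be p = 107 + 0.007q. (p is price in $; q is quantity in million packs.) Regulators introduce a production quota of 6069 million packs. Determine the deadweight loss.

Competitive equilibrium: 197 − 0.003q = 107 + 0.007q → q* = 9000, p* = 170.
At q = 6069: demand price = 197 − 0.003·6069 = 178.793; supply price = 107 + 0.007·6069 = 149.483.
Δq = 9000 − 6069 = 2931; wedge = 178.793 − 149.483 = 29.31.
Deadweight loss = ½ × 2931 × 29.31 = $42953.805 million.

$42953.805 million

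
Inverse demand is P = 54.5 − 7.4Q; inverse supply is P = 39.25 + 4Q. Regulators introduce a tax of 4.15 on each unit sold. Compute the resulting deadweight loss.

Competitive equilibrium: 54.5 − 7.4Q = 39.25 + 4Q → Q* = 1.3377, P* = 44.6009.
With the tax, the buyer price exceeds the seller price by 4.15: (54.5 − 7.4Q) − (39.25 + 4Q) = 4.15 → Q' = 0.9737.
ΔQ = 1.3377 − 0.9737 = 0.364; the wedge equals the tax, 4.15.
DWL = ½ × 0.364 × 4.15 = 0.76.

0.76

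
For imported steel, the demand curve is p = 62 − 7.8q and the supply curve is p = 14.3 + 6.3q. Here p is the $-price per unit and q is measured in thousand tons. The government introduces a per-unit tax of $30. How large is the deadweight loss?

Competitive equilibrium: 62 − 7.8q = 14.3 + 6.3q → q* = 3.38298, p* = 35.61277.
With the tax, the buyer price exceeds the seller price by 30: (62 − 7.8q) − (14.3 + 6.3q) = 30 → q' = 1.25532.
Δq = 3.38298 − 1.25532 = 2.12766; the wedge equals the tax, 30.
DWL = ½ × 2.12766 × 30 = $31.91 thousand.

$31.91 thousand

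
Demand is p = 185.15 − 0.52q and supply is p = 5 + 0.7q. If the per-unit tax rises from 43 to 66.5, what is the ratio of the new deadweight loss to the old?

Competitive equilibrium: 185.15 − 0.52q = 5 + 0.7q → q* = 147.6639, p* = 108.3648.
For a per-unit tax t: Δq = t/1.22, so DWL = ½·t·(t/1.22) = t²/2.44.
At t = 43: DWL = 757.787. At t = 66.5: DWL = 1812.398.
Ratio = (66.5/43)² = 2.392.

2.392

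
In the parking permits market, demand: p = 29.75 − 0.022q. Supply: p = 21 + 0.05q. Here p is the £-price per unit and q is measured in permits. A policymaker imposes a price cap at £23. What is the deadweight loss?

£239.28

Competitive equilibrium: 29.75 − 0.022q = 21 + 0.05q → q* = 121.5278, p* = 27.0764.
At the ceiling p = 23, quantity supplied = (23 − 21)/0.05 = 40.
Willingness to pay at q' = 40: 29.75 − 0.022·40 = 28.87.
Δq = 121.5278 − 40 = 81.5278; wedge = 28.87 − 23 = 5.87.
Welfare loss = ½ × 81.5278 × 5.87 = £239.28.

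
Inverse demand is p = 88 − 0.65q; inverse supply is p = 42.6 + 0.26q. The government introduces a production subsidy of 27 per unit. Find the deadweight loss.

400.55

Competitive equilibrium: 88 − 0.65q = 42.6 + 0.26q → q* = 49.8901, p* = 55.5714.
The subsidy lowers effective supply by 27: p = 15.6 + 0.26q.
New quantity: 88 − 0.65q = 15.6 + 0.26q → q' = 79.5604.
Overproduction Δq = 79.5604 − 49.8901 = 29.6703; wedge = subsidy = 27.
Deadweight loss = ½ × 29.6703 × 27 = 400.55.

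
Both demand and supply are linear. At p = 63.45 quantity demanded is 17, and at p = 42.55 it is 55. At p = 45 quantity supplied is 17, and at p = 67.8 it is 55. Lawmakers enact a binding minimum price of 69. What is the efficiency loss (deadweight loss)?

Demand slope = (42.55 − 63.45)/(55 − 17) = −0.55, so p = 72.8 − 0.55q.
Supply slope = (67.8 − 45)/(55 − 17) = 0.6, so p = 34.8 + 0.6q.
Competitive equilibrium: 72.8 − 0.55q = 34.8 + 0.6q → q* = 33.0435, p* = 54.6261.
At the floor p = 69, quantity demanded = (72.8 − 69)/0.55 = 6.9091.
Sellers' marginal cost at q' = 6.9091: 34.8 + 0.6·6.9091 = 38.9455.
Δq = 33.0435 − 6.9091 = 26.1344; wedge = 69 − 38.9455 = 30.0545.
Deadweight loss = ½ × 26.1344 × 30.0545 = 392.73.

392.73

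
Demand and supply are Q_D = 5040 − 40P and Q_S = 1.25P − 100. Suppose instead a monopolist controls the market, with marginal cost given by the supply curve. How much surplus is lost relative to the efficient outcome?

1.11

In inverse form: demand P = 126 − 0.025Q, supply P = 80 + 0.8Q.
Competitive equilibrium: 126 − 0.025Q = 80 + 0.8Q → Q* = 55.7576, P* = 124.6061.
Marginal revenue: MR = 126 − 0.05Q. Set MR = MC: 126 − 0.05Q = 80 + 0.8Q → Q_m = 54.1176.
Price P_m = 126 − 0.025·54.1176 = 124.6471; MC(Q_m) = 80 + 0.8·54.1176 = 123.2941.
Competitive Q* = 55.7576, so ΔQ = 1.64; wedge = 124.6471 − 123.2941 = 1.353.
The triangle = ½ × 1.64 × 1.353 = 1.11.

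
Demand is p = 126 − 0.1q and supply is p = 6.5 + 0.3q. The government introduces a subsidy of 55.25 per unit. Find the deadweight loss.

Competitive equilibrium: 126 − 0.1q = 6.5 + 0.3q → q* = 298.75, p* = 96.125.
The subsidy lowers effective supply by 55.25: p = 0.3q − 48.75.
New quantity: 126 − 0.1q = 0.3q − 48.75 → q' = 436.875.
Overproduction Δq = 436.875 − 298.75 = 138.125; wedge = subsidy = 55.25.
DWL = ½ × 138.125 × 55.25 = 3815.70.

3815.70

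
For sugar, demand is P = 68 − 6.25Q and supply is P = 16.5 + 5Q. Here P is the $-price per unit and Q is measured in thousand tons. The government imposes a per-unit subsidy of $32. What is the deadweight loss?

$45.51 thousand

Competitive equilibrium: 68 − 6.25Q = 16.5 + 5Q → Q* = 4.5778, P* = 39.3889.
The subsidy lowers effective supply by 32: P = 5Q − 15.5.
New quantity: 68 − 6.25Q = 5Q − 15.5 → Q' = 7.4222.
Overproduction ΔQ = 7.4222 − 4.5778 = 2.8444; wedge = subsidy = 32.
Deadweight loss = ½ × 2.8444 × 32 = $45.51 thousand.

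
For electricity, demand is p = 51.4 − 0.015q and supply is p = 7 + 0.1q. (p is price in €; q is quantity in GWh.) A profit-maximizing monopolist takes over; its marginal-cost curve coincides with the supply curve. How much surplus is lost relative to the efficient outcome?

€114.11

Competitive equilibrium: 51.4 − 0.015q = 7 + 0.1q → q* = 386.087, p* = 45.6087.
Marginal revenue: MR = 51.4 − 0.03q. Set MR = MC: 51.4 − 0.03q = 7 + 0.1q → q_m = 341.5385.
Price p_m = 51.4 − 0.015·341.5385 = 46.2769; MC(q_m) = 7 + 0.1·341.5385 = 41.1539.
Competitive q* = 386.087, so Δq = 44.5485; wedge = 46.2769 − 41.1539 = 5.123.
Welfare loss = ½ × 44.5485 × 5.123 = €114.11.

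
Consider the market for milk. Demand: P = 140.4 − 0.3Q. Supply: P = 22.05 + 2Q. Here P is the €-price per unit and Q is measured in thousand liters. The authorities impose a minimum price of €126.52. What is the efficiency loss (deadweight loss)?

€30.97 thousand

Competitive equilibrium: 140.4 − 0.3Q = 22.05 + 2Q → Q* = 51.4565, P* = 124.963.
At the floor P = 126.52, quantity demanded = (140.4 − 126.52)/0.3 = 46.2667.
Sellers' marginal cost at Q' = 46.2667: 22.05 + 2·46.2667 = 114.5834.
ΔQ = 51.4565 − 46.2667 = 5.1898; wedge = 126.52 − 114.5834 = 11.9366.
DWL = ½ × 5.1898 × 11.9366 = €30.97 thousand.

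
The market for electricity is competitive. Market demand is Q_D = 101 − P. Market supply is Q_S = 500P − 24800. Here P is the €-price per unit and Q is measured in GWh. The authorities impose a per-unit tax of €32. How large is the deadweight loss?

In inverse form: demand P = 101 − Q, supply P = 49.6 + 0.002Q.
Competitive equilibrium: 101 − Q = 49.6 + 0.002Q → Q* = 51.2974, P* = 49.7026.
With the tax, the buyer price exceeds the seller price by 32: (101 − Q) − (49.6 + 0.002Q) = 32 → Q' = 19.3613.
ΔQ = 51.2974 − 19.3613 = 31.9361; the wedge equals the tax, 32.
The triangle = ½ × 31.9361 × 32 = €510.98.

€510.98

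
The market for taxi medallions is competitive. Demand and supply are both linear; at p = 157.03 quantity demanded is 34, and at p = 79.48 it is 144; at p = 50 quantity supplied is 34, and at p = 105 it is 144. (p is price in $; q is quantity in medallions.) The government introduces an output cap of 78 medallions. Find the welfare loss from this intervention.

$1210.41

Demand slope = (79.48 − 157.03)/(144 − 34) = −0.705, so p = 181 − 0.705q.
Supply slope = (105 − 50)/(144 − 34) = 0.5, so p = 33 + 0.5q.
Competitive equilibrium: 181 − 0.705q = 33 + 0.5q → q* = 122.8216, p* = 94.4108.
At q = 78: demand price = 181 − 0.705·78 = 126.01; supply price = 33 + 0.5·78 = 72.
Δq = 122.8216 − 78 = 44.8216; wedge = 126.01 − 72 = 54.01.
The triangle = ½ × 44.8216 × 54.01 = $1210.41.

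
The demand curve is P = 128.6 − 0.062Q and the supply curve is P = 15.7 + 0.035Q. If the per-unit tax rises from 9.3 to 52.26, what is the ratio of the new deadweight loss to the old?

Competitive equilibrium: 128.6 − 0.062Q = 15.7 + 0.035Q → Q* = 1163.9175, P* = 56.4371.
For a per-unit tax t: ΔQ = t/0.097, so DWL = ½·t·(t/0.097) = t²/0.194.
At t = 9.3: DWL = 445.825. At t = 52.26: DWL = 14077.874.
Ratio = (52.26/9.3)² = 31.577.

31.577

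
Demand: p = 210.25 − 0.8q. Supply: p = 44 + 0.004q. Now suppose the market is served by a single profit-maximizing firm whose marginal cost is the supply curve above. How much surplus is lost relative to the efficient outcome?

4275.71

Competitive equilibrium: 210.25 − 0.8q = 44 + 0.004q → q* = 206.7786, p* = 44.8271.
Marginal revenue: MR = 210.25 − 1.6q. Set MR = MC: 210.25 − 1.6q = 44 + 0.004q → q_m = 103.6471.
Price p_m = 210.25 − 0.8·103.6471 = 127.3323; MC(q_m) = 44 + 0.004·103.6471 = 44.4146.
Competitive q* = 206.7786, so Δq = 103.1315; wedge = 127.3323 − 44.4146 = 82.9177.
DWL = ½ × 103.1315 × 82.9177 = 4275.71.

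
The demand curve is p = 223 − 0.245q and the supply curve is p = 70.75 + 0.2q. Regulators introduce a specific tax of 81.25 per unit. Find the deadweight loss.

Competitive equilibrium: 223 − 0.245q = 70.75 + 0.2q → q* = 342.13483, p* = 139.17697.
With the tax, the buyer price exceeds the seller price by 81.25: (223 − 0.245q) − (70.75 + 0.2q) = 81.25 → q' = 159.55056.
Δq = 342.13483 − 159.55056 = 182.58427; the wedge equals the tax, 81.25.
DWL = ½ × 182.58427 × 81.25 = 7417.49.

7417.49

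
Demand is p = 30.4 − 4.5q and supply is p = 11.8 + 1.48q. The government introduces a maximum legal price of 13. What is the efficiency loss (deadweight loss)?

Competitive equilibrium: 30.4 − 4.5q = 11.8 + 1.48q → q* = 3.1104, p* = 16.4033.
At the ceiling p = 13, quantity supplied = (13 − 11.8)/1.48 = 0.8108.
Willingness to pay at q' = 0.8108: 30.4 − 4.5·0.8108 = 26.7514.
Δq = 3.1104 − 0.8108 = 2.2996; wedge = 26.7514 − 13 = 13.7514.
The triangle = ½ × 2.2996 × 13.7514 = 15.81.

15.81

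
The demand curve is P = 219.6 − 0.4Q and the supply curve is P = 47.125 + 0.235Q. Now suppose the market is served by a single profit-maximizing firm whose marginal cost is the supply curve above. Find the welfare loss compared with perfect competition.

Competitive equilibrium: 219.6 − 0.4Q = 47.125 + 0.235Q → Q* = 271.6142, P* = 110.9543.
Marginal revenue: MR = 219.6 − 0.8Q. Set MR = MC: 219.6 − 0.8Q = 47.125 + 0.235Q → Q_m = 166.6425.
Price P_m = 219.6 − 0.4·166.6425 = 152.943; MC(Q_m) = 47.125 + 0.235·166.6425 = 86.286.
Competitive Q* = 271.6142, so ΔQ = 104.9717; wedge = 152.943 − 86.286 = 66.657.
Deadweight loss = ½ × 104.9717 × 66.657 = 3498.55.

3498.55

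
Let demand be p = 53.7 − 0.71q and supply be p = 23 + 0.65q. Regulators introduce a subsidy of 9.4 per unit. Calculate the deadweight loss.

32.49

Competitive equilibrium: 53.7 − 0.71q = 23 + 0.65q → q* = 22.5735, p* = 37.6728.
The subsidy lowers effective supply by 9.4: p = 13.6 + 0.65q.
New quantity: 53.7 − 0.71q = 13.6 + 0.65q → q' = 29.4853.
Overproduction Δq = 29.4853 − 22.5735 = 6.9118; wedge = subsidy = 9.4.
DWL = ½ × 6.9118 × 9.4 = 32.49.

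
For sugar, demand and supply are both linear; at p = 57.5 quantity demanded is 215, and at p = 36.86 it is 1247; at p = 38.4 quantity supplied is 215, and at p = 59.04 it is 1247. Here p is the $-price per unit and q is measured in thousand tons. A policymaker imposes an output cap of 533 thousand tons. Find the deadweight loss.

$508.805 thousand

Demand slope = (36.86 − 57.5)/(1247 − 215) = −0.02, so p = 61.8 − 0.02q.
Supply slope = (59.04 − 38.4)/(1247 − 215) = 0.02, so p = 34.1 + 0.02q.
Competitive equilibrium: 61.8 − 0.02q = 34.1 + 0.02q → q* = 692.5, p* = 47.95.
At q = 533: demand price = 61.8 − 0.02·533 = 51.14; supply price = 34.1 + 0.02·533 = 44.76.
Δq = 692.5 − 533 = 159.5; wedge = 51.14 − 44.76 = 6.38.
Deadweight loss = ½ × 159.5 × 6.38 = $508.805 thousand.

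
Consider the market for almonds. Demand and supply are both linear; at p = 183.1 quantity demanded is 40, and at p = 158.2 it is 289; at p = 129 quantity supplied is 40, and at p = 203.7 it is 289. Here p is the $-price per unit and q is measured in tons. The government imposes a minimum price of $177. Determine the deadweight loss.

$1102.61

Demand slope = (158.2 − 183.1)/(289 − 40) = −0.1, so p = 187.1 − 0.1q.
Supply slope = (203.7 − 129)/(289 − 40) = 0.3, so p = 117 + 0.3q.
Competitive equilibrium: 187.1 − 0.1q = 117 + 0.3q → q* = 175.25, p* = 169.575.
At the floor p = 177, quantity demanded = (187.1 − 177)/0.1 = 101.
Sellers' marginal cost at q' = 101: 117 + 0.3·101 = 147.3.
Δq = 175.25 − 101 = 74.25; wedge = 177 − 147.3 = 29.7.
The triangle = ½ × 74.25 × 29.7 = $1102.61.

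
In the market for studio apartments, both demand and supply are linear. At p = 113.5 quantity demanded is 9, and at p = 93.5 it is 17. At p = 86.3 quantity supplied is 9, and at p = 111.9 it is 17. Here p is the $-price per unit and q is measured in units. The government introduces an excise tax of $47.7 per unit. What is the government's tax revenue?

$257.75

Demand slope = (93.5 − 113.5)/(17 − 9) = −2.5, so p = 136 − 2.5q.
Supply slope = (111.9 − 86.3)/(17 − 9) = 3.2, so p = 57.5 + 3.2q.
Competitive equilibrium: 136 − 2.5q = 57.5 + 3.2q → q* = 13.7719, p* = 101.5702.
With the tax, the buyer price exceeds the seller price by 47.7: (136 − 2.5q) − (57.5 + 3.2q) = 47.7 → q' = 5.4035.
Tax revenue = 47.7 × 5.4035 = $257.75.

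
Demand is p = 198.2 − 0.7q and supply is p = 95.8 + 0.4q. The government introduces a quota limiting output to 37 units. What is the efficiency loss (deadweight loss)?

Competitive equilibrium: 198.2 − 0.7q = 95.8 + 0.4q → q* = 93.0909, p* = 133.0364.
At q = 37: demand price = 198.2 − 0.7·37 = 172.3; supply price = 95.8 + 0.4·37 = 110.6.
Δq = 93.0909 − 37 = 56.0909; wedge = 172.3 − 110.6 = 61.7.
The triangle = ½ × 56.0909 × 61.7 = 1730.40.

1730.40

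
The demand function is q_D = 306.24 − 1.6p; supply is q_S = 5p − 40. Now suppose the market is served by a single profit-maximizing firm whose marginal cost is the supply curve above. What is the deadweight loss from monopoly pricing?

In inverse form: demand p = 191.4 − 0.625q, supply p = 8 + 0.2q.
Competitive equilibrium: 191.4 − 0.625q = 8 + 0.2q → q* = 222.30303, p* = 52.46061.
Marginal revenue: MR = 191.4 − 1.25q. Set MR = MC: 191.4 − 1.25q = 8 + 0.2q → q_m = 126.48276.
Price p_m = 191.4 − 0.625·126.48276 = 112.34828; MC(q_m) = 8 + 0.2·126.48276 = 33.29655.
Competitive q* = 222.30303, so Δq = 95.82027; wedge = 112.34828 − 33.29655 = 79.05173.
Deadweight loss = ½ × 95.82027 × 79.05173 = 3787.38.

3787.38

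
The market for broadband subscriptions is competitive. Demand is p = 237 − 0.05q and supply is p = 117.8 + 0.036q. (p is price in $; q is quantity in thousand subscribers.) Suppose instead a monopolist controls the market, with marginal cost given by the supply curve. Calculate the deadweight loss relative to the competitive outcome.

$11165.71 thousand

Competitive equilibrium: 237 − 0.05q = 117.8 + 0.036q → q* = 1386.04651, p* = 167.69767.
Marginal revenue: MR = 237 − 0.1q. Set MR = MC: 237 − 0.1q = 117.8 + 0.036q → q_m = 876.47059.
Price p_m = 237 − 0.05·876.47059 = 193.17647; MC(q_m) = 117.8 + 0.036·876.47059 = 149.35294.
Competitive q* = 1386.04651, so Δq = 509.57592; wedge = 193.17647 − 149.35294 = 43.82353.
The triangle = ½ × 509.57592 × 43.82353 = $11165.71 thousand.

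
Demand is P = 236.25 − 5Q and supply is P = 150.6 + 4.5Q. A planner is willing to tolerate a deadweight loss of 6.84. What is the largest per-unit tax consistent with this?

Competitive equilibrium: 236.25 − 5Q = 150.6 + 4.5Q → Q* = 9.0158, P* = 191.1711.
A tax t gives ΔQ = t/9.5 and wedge t, so DWL = t²/19.
t²/19 = 6.84 → t² = 129.96 → t = 11.4.

11.4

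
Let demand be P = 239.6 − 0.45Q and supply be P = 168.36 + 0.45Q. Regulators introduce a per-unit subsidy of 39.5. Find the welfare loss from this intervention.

Competitive equilibrium: 239.6 − 0.45Q = 168.36 + 0.45Q → Q* = 79.15556, P* = 203.98.
The subsidy lowers effective supply by 39.5: P = 128.86 + 0.45Q.
New quantity: 239.6 − 0.45Q = 128.86 + 0.45Q → Q' = 123.04444.
Overproduction ΔQ = 123.04444 − 79.15556 = 43.88888; wedge = subsidy = 39.5.
Deadweight loss = ½ × 43.88888 × 39.5 = 866.81.

866.81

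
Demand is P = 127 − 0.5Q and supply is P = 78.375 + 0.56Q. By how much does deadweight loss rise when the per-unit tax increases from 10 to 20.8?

156.91

Competitive equilibrium: 127 − 0.5Q = 78.375 + 0.56Q → Q* = 45.8726, P* = 104.0637.
For a per-unit tax t: ΔQ = t/1.06, so DWL = ½·t·(t/1.06) = t²/2.12.
At t = 10: DWL = 47.17. At t = 20.8: DWL = 204.075.
Increase = 204.075 − 47.17 = 156.91.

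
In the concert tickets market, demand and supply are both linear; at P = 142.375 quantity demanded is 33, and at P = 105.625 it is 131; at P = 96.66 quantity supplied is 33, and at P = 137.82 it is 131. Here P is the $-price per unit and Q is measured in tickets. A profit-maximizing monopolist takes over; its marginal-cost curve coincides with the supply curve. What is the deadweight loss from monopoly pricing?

Demand slope = (105.625 − 142.375)/(131 − 33) = −0.375, so P = 154.75 − 0.375Q.
Supply slope = (137.82 − 96.66)/(131 − 33) = 0.42, so P = 82.8 + 0.42Q.
Competitive equilibrium: 154.75 − 0.375Q = 82.8 + 0.42Q → Q* = 90.5031, P* = 120.8113.
Marginal revenue: MR = 154.75 − 0.75Q. Set MR = MC: 154.75 − 0.75Q = 82.8 + 0.42Q → Q_m = 61.4957.
Price P_m = 154.75 − 0.375·61.4957 = 131.6891; MC(Q_m) = 82.8 + 0.42·61.4957 = 108.6282.
Competitive Q* = 90.5031, so ΔQ = 29.0074; wedge = 131.6891 − 108.6282 = 23.0609.
Deadweight loss = ½ × 29.0074 × 23.0609 = $334.47.

$334.47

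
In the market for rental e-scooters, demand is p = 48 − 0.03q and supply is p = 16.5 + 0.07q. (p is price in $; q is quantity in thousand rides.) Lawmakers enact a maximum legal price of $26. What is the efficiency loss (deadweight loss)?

Competitive equilibrium: 48 − 0.03q = 16.5 + 0.07q → q* = 315, p* = 38.55.
At the ceiling p = 26, quantity supplied = (26 − 16.5)/0.07 = 135.7143.
Willingness to pay at q' = 135.7143: 48 − 0.03·135.7143 = 43.9286.
Δq = 315 − 135.7143 = 179.2857; wedge = 43.9286 − 26 = 17.9286.
The triangle = ½ × 179.2857 × 17.9286 = $1607.17 thousand.

$1607.17 thousand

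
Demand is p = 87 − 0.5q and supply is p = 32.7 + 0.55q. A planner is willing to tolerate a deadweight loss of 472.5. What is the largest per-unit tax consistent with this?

Competitive equilibrium: 87 − 0.5q = 32.7 + 0.55q → q* = 51.7143, p* = 61.1429.
A tax t gives Δq = t/1.05 and wedge t, so DWL = t²/2.1.
t²/2.1 = 472.5 → t² = 992.25 → t = 31.5.

31.5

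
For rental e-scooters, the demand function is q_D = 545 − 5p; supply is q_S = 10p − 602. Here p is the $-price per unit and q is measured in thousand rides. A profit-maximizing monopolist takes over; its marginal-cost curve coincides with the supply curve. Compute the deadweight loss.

$635.05 thousand

In inverse form: demand p = 109 − 0.2q, supply p = 60.2 + 0.1q.
Competitive equilibrium: 109 − 0.2q = 60.2 + 0.1q → q* = 162.6667, p* = 76.4667.
Marginal revenue: MR = 109 − 0.4q. Set MR = MC: 109 − 0.4q = 60.2 + 0.1q → q_m = 97.6.
Price p_m = 109 − 0.2·97.6 = 89.48; MC(q_m) = 60.2 + 0.1·97.6 = 69.96.
Competitive q* = 162.6667, so Δq = 65.0667; wedge = 89.48 − 69.96 = 19.52.
DWL = ½ × 65.0667 × 19.52 = $635.05 thousand.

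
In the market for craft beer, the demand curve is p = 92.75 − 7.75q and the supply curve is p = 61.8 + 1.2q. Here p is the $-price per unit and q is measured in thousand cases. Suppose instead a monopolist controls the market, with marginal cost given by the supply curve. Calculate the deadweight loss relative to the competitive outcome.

Competitive equilibrium: 92.75 − 7.75q = 61.8 + 1.2q → q* = 3.4581, p* = 65.9497.
Marginal revenue: MR = 92.75 − 15.5q. Set MR = MC: 92.75 − 15.5q = 61.8 + 1.2q → q_m = 1.8533.
Price p_m = 92.75 − 7.75·1.8533 = 78.3869; MC(q_m) = 61.8 + 1.2·1.8533 = 64.024.
Competitive q* = 3.4581, so Δq = 1.6048; wedge = 78.3869 − 64.024 = 14.3629.
Deadweight loss = ½ × 1.6048 × 14.3629 = $11.52 thousand.

$11.52 thousand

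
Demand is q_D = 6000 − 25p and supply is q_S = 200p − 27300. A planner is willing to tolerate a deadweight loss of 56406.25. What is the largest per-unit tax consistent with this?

71.25

In inverse form: demand p = 240 − 0.04q, supply p = 136.5 + 0.005q.
Competitive equilibrium: 240 − 0.04q = 136.5 + 0.005q → q* = 2300, p* = 148.
A tax t gives Δq = t/0.045 and wedge t, so DWL = t²/0.09.
t²/0.09 = 56406.25 → t² = 5076.5625 → t = 71.25.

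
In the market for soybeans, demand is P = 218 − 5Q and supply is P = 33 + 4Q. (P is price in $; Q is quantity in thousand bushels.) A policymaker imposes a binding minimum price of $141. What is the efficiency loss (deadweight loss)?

$119.61 thousand

Competitive equilibrium: 218 − 5Q = 33 + 4Q → Q* = 20.5556, P* = 115.2222.
At the floor P = 141, quantity demanded = (218 − 141)/5 = 15.4.
Sellers' marginal cost at Q' = 15.4: 33 + 4·15.4 = 94.6.
ΔQ = 20.5556 − 15.4 = 5.1556; wedge = 141 − 94.6 = 46.4.
Welfare loss = ½ × 5.1556 × 46.4 = $119.61 thousand.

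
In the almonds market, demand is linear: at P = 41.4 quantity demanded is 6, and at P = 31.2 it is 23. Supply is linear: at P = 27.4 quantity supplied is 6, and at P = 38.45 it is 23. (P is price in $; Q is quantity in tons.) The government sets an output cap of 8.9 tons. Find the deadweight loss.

$43.06

Demand slope = (31.2 − 41.4)/(23 − 6) = −0.6, so P = 45 − 0.6Q.
Supply slope = (38.45 − 27.4)/(23 − 6) = 0.65, so P = 23.5 + 0.65Q.
Competitive equilibrium: 45 − 0.6Q = 23.5 + 0.65Q → Q* = 17.2, P* = 34.68.
At Q = 8.9: demand price = 45 − 0.6·8.9 = 39.66; supply price = 23.5 + 0.65·8.9 = 29.285.
ΔQ = 17.2 − 8.9 = 8.3; wedge = 39.66 − 29.285 = 10.375.
Deadweight loss = ½ × 8.3 × 10.375 = $43.06.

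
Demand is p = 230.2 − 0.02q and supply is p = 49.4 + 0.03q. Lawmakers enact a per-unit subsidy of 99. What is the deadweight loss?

Competitive equilibrium: 230.2 − 0.02q = 49.4 + 0.03q → q* = 3616, p* = 157.88.
The subsidy lowers effective supply by 99: p = 0.03q − 49.6.
New quantity: 230.2 − 0.02q = 0.03q − 49.6 → q' = 5596.
Overproduction Δq = 5596 − 3616 = 1980; wedge = subsidy = 99.
Welfare loss = ½ × 1980 × 99 = 98010.

98010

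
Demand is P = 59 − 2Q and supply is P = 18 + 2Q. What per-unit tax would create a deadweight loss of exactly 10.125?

9

Competitive equilibrium: 59 − 2Q = 18 + 2Q → Q* = 10.25, P* = 38.5.
A tax t gives ΔQ = t/4 and wedge t, so DWL = t²/8.
t²/8 = 10.125 → t² = 81 → t = 9.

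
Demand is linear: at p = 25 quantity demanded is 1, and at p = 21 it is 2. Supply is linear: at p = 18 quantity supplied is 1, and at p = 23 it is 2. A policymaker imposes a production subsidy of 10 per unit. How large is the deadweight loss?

5.56

Demand slope = (21 − 25)/(2 − 1) = −4, so p = 29 − 4q.
Supply slope = (23 − 18)/(2 − 1) = 5, so p = 13 + 5q.
Competitive equilibrium: 29 − 4q = 13 + 5q → q* = 1.7778, p* = 21.8889.
The subsidy lowers effective supply by 10: p = 3 + 5q.
New quantity: 29 − 4q = 3 + 5q → q' = 2.8889.
Overproduction Δq = 2.8889 − 1.7778 = 1.1111; wedge = subsidy = 10.
Deadweight loss = ½ × 1.1111 × 10 = 5.56.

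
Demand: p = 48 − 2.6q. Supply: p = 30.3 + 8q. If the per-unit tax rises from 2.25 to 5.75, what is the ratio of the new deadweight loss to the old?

6.531

Competitive equilibrium: 48 − 2.6q = 30.3 + 8q → q* = 1.6698, p* = 43.6585.
For a per-unit tax t: Δq = t/10.6, so DWL = ½·t·(t/10.6) = t²/21.2.
At t = 2.25: DWL = 0.239. At t = 5.75: DWL = 1.560.
Ratio = (5.75/2.25)² = 6.531.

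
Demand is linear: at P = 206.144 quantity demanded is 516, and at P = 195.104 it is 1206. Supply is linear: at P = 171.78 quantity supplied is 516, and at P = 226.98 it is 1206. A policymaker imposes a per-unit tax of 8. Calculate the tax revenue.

6325

Demand slope = (195.104 − 206.144)/(1206 − 516) = −0.016, so P = 214.4 − 0.016Q.
Supply slope = (226.98 − 171.78)/(1206 − 516) = 0.08, so P = 130.5 + 0.08Q.
Competitive equilibrium: 214.4 − 0.016Q = 130.5 + 0.08Q → Q* = 873.9583, P* = 200.4167.
With the tax, the buyer price exceeds the seller price by 8: (214.4 − 0.016Q) − (130.5 + 0.08Q) = 8 → Q' = 790.625.
Tax revenue = 8 × 790.625 = 6325.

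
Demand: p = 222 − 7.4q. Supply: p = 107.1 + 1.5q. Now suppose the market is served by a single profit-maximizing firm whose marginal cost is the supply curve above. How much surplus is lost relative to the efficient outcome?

Competitive equilibrium: 222 − 7.4q = 107.1 + 1.5q → q* = 12.91011, p* = 126.46517.
Marginal revenue: MR = 222 − 14.8q. Set MR = MC: 222 − 14.8q = 107.1 + 1.5q → q_m = 7.04908.
Price p_m = 222 − 7.4·7.04908 = 169.83681; MC(q_m) = 107.1 + 1.5·7.04908 = 117.67362.
Competitive q* = 12.91011, so Δq = 5.86103; wedge = 169.83681 − 117.67362 = 52.16319.
Deadweight loss = ½ × 5.86103 × 52.16319 = 152.87.

152.87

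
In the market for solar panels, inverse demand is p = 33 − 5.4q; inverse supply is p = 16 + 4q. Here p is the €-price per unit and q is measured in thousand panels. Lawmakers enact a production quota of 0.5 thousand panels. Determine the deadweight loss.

Competitive equilibrium: 33 − 5.4q = 16 + 4q → q* = 1.8085, p* = 23.234.
At q = 0.5: demand price = 33 − 5.4·0.5 = 30.3; supply price = 16 + 4·0.5 = 18.
Δq = 1.8085 − 0.5 = 1.3085; wedge = 30.3 − 18 = 12.3.
DWL = ½ × 1.3085 × 12.3 = €8.05 thousand.

€8.05 thousand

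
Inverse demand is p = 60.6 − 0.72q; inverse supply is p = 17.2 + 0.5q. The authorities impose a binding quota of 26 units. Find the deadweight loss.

55.91

Competitive equilibrium: 60.6 − 0.72q = 17.2 + 0.5q → q* = 35.5738, p* = 34.9869.
At q = 26: demand price = 60.6 − 0.72·26 = 41.88; supply price = 17.2 + 0.5·26 = 30.2.
Δq = 35.5738 − 26 = 9.5738; wedge = 41.88 − 30.2 = 11.68.
Deadweight loss = ½ × 9.5738 × 11.68 = 55.91.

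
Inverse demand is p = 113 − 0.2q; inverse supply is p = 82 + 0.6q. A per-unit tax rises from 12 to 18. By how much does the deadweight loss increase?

112.50

Competitive equilibrium: 113 − 0.2q = 82 + 0.6q → q* = 38.75, p* = 105.25.
For a per-unit tax t: Δq = t/0.8, so DWL = ½·t·(t/0.8) = t²/1.6.
At t = 12: DWL = 90. At t = 18: DWL = 202.5.
Increase = 202.5 − 90 = 112.50.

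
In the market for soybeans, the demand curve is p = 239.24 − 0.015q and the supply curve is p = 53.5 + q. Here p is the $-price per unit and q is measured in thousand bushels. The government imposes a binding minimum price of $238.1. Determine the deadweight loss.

Competitive equilibrium: 239.24 − 0.015q = 53.5 + q → q* = 182.9951, p* = 236.4951.
At the floor p = 238.1, quantity demanded = (239.24 − 238.1)/0.015 = 76.
Sellers' marginal cost at q' = 76: 53.5 + 1·76 = 129.5.
Δq = 182.9951 − 76 = 106.9951; wedge = 238.1 − 129.5 = 108.6.
DWL = ½ × 106.9951 × 108.6 = $5809.83 thousand.

$5809.83 thousand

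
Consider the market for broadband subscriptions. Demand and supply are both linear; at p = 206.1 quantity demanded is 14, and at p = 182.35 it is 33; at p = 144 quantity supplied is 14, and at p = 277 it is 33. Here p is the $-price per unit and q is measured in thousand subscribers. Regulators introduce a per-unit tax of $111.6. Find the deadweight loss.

Demand slope = (182.35 − 206.1)/(33 − 14) = −1.25, so p = 223.6 − 1.25q.
Supply slope = (277 − 144)/(33 − 14) = 7, so p = 46 + 7q.
Competitive equilibrium: 223.6 − 1.25q = 46 + 7q → q* = 21.5273, p* = 196.6909.
With the tax, the buyer price exceeds the seller price by 111.6: (223.6 − 1.25q) − (46 + 7q) = 111.6 → q' = 8.
Δq = 21.5273 − 8 = 13.5273; the wedge equals the tax, 111.6.
Welfare loss = ½ × 13.5273 × 111.6 = $754.82 thousand.

$754.82 thousand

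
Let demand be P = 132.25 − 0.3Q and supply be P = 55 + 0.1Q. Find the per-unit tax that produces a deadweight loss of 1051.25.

29

Competitive equilibrium: 132.25 − 0.3Q = 55 + 0.1Q → Q* = 193.125, P* = 74.3125.
A tax t gives ΔQ = t/0.4 and wedge t, so DWL = t²/0.8.
t²/0.8 = 1051.25 → t² = 841 → t = 29.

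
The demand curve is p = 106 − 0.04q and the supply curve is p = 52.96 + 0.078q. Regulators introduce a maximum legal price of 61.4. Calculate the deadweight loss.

6872.11

Competitive equilibrium: 106 − 0.04q = 52.96 + 0.078q → q* = 449.4915, p* = 88.0203.
At the ceiling p = 61.4, quantity supplied = (61.4 − 52.96)/0.078 = 108.2051.
Willingness to pay at q' = 108.2051: 106 − 0.04·108.2051 = 101.6718.
Δq = 449.4915 − 108.2051 = 341.2864; wedge = 101.6718 − 61.4 = 40.2718.
Welfare loss = ½ × 341.2864 × 40.2718 = 6872.11.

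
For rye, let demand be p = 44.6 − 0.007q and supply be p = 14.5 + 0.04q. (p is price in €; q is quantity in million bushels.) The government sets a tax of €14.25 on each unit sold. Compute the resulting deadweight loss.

Competitive equilibrium: 44.6 − 0.007q = 14.5 + 0.04q → q* = 640.4255, p* = 40.117.
With the tax, the buyer price exceeds the seller price by 14.25: (44.6 − 0.007q) − (14.5 + 0.04q) = 14.25 → q' = 337.234.
Δq = 640.4255 − 337.234 = 303.1915; the wedge equals the tax, 14.25.
Deadweight loss = ½ × 303.1915 × 14.25 = €2160.24 million.

€2160.24 million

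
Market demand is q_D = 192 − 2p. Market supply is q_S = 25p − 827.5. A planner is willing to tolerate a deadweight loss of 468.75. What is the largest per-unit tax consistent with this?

22.5

In inverse form: demand p = 96 − 0.5q, supply p = 33.1 + 0.04q.
Competitive equilibrium: 96 − 0.5q = 33.1 + 0.04q → q* = 116.4815, p* = 37.7593.
A tax t gives Δq = t/0.54 and wedge t, so DWL = t²/1.08.
t²/1.08 = 468.75 → t² = 506.25 → t = 22.5.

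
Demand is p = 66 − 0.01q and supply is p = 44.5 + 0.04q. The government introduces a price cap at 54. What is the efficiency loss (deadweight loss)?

Competitive equilibrium: 66 − 0.01q = 44.5 + 0.04q → q* = 430, p* = 61.7.
At the ceiling p = 54, quantity supplied = (54 − 44.5)/0.04 = 237.5.
Willingness to pay at q' = 237.5: 66 − 0.01·237.5 = 63.625.
Δq = 430 − 237.5 = 192.5; wedge = 63.625 − 54 = 9.625.
Welfare loss = ½ × 192.5 × 9.625 = 926.41.

926.41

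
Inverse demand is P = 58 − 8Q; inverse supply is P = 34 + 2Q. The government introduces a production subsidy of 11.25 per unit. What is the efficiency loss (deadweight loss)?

6.33

Competitive equilibrium: 58 − 8Q = 34 + 2Q → Q* = 2.4, P* = 38.8.
The subsidy lowers effective supply by 11.25: P = 22.75 + 2Q.
New quantity: 58 − 8Q = 22.75 + 2Q → Q' = 3.525.
Overproduction ΔQ = 3.525 − 2.4 = 1.125; wedge = subsidy = 11.25.
DWL = ½ × 1.125 × 11.25 = 6.33.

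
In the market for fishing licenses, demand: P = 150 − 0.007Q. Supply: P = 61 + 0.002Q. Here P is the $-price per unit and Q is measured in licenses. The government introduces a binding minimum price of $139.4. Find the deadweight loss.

$315602.90

Competitive equilibrium: 150 − 0.007Q = 61 + 0.002Q → Q* = 9888.888889, P* = 80.777778.
At the floor P = 139.4, quantity demanded = (150 − 139.4)/0.007 = 1514.285714.
Sellers' marginal cost at Q' = 1514.285714: 61 + 0.002·1514.285714 = 64.028571.
ΔQ = 9888.888889 − 1514.285714 = 8374.603175; wedge = 139.4 − 64.028571 = 75.371429.
Deadweight loss = ½ × 8374.603175 × 75.371429 = $315602.90.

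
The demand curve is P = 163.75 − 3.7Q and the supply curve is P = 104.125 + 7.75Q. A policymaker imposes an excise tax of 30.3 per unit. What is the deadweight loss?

40.09

Competitive equilibrium: 163.75 − 3.7Q = 104.125 + 7.75Q → Q* = 5.2074, P* = 144.4825.
With the tax, the buyer price exceeds the seller price by 30.3: (163.75 − 3.7Q) − (104.125 + 7.75Q) = 30.3 → Q' = 2.5611.
ΔQ = 5.2074 − 2.5611 = 2.6463; the wedge equals the tax, 30.3.
The triangle = ½ × 2.6463 × 30.3 = 40.09.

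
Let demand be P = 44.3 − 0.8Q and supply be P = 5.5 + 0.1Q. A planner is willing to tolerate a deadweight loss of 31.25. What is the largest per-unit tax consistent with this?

7.5

Competitive equilibrium: 44.3 − 0.8Q = 5.5 + 0.1Q → Q* = 43.1111, P* = 9.8111.
A tax t gives ΔQ = t/0.9 and wedge t, so DWL = t²/1.8.
t²/1.8 = 31.25 → t² = 56.25 → t = 7.5.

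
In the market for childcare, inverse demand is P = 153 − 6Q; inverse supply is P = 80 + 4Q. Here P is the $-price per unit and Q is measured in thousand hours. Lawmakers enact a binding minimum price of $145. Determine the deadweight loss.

Competitive equilibrium: 153 − 6Q = 80 + 4Q → Q* = 7.3, P* = 109.2.
At the floor P = 145, quantity demanded = (153 − 145)/6 = 1.3333.
Sellers' marginal cost at Q' = 1.3333: 80 + 4·1.3333 = 85.3332.
ΔQ = 7.3 − 1.3333 = 5.9667; wedge = 145 − 85.3332 = 59.6668.
DWL = ½ × 5.9667 × 59.6668 = $178.01 thousand.

$178.01 thousand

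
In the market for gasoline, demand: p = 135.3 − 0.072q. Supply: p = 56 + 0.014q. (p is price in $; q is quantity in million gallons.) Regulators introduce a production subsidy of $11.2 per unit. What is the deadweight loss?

Competitive equilibrium: 135.3 − 0.072q = 56 + 0.014q → q* = 922.093, p* = 68.9093.
The subsidy lowers effective supply by 11.2: p = 44.8 + 0.014q.
New quantity: 135.3 − 0.072q = 44.8 + 0.014q → q' = 1052.3256.
Overproduction Δq = 1052.3256 − 922.093 = 130.2326; wedge = subsidy = 11.2.
Welfare loss = ½ × 130.2326 × 11.2 = $729.30 million.

$729.30 million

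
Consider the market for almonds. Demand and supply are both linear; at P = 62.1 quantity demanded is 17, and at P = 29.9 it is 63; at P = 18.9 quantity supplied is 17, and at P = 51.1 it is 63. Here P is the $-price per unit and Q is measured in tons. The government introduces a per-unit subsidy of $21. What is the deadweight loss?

Demand slope = (29.9 − 62.1)/(63 − 17) = −0.7, so P = 74 − 0.7Q.
Supply slope = (51.1 − 18.9)/(63 − 17) = 0.7, so P = 7 + 0.7Q.
Competitive equilibrium: 74 − 0.7Q = 7 + 0.7Q → Q* = 47.8571, P* = 40.5.
The subsidy lowers effective supply by 21: P = 0.7Q − 14.
New quantity: 74 − 0.7Q = 0.7Q − 14 → Q' = 62.8571.
Overproduction ΔQ = 62.8571 − 47.8571 = 15; wedge = subsidy = 21.
Deadweight loss = ½ × 15 × 21 = $157.50.

$157.50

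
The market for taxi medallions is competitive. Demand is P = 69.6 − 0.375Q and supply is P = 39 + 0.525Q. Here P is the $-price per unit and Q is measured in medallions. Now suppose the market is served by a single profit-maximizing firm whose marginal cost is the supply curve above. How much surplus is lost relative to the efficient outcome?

Competitive equilibrium: 69.6 − 0.375Q = 39 + 0.525Q → Q* = 34, P* = 56.85.
Marginal revenue: MR = 69.6 − 0.75Q. Set MR = MC: 69.6 − 0.75Q = 39 + 0.525Q → Q_m = 24.
Price P_m = 69.6 − 0.375·24 = 60.6; MC(Q_m) = 39 + 0.525·24 = 51.6.
Competitive Q* = 34, so ΔQ = 10; wedge = 60.6 − 51.6 = 9.
The triangle = ½ × 10 × 9 = $45.

$45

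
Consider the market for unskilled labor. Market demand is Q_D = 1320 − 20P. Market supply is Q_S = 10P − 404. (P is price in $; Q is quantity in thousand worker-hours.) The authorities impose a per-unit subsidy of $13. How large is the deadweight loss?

In inverse form: demand P = 66 − 0.05Q, supply P = 40.4 + 0.1Q.
Competitive equilibrium: 66 − 0.05Q = 40.4 + 0.1Q → Q* = 170.6667, P* = 57.4667.
The subsidy lowers effective supply by 13: P = 27.4 + 0.1Q.
New quantity: 66 − 0.05Q = 27.4 + 0.1Q → Q' = 257.3333.
Overproduction ΔQ = 257.3333 − 170.6667 = 86.6666; wedge = subsidy = 13.
DWL = ½ × 86.6666 × 13 = $563.33 thousand.

$563.33 thousand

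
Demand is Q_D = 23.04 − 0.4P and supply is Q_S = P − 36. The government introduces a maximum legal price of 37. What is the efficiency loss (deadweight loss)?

In inverse form: demand P = 57.6 − 2.5Q, supply P = 36 + Q.
Competitive equilibrium: 57.6 − 2.5Q = 36 + Q → Q* = 6.1714, P* = 42.1714.
At the ceiling P = 37, quantity supplied = (37 − 36)/1 = 1.
Willingness to pay at Q' = 1: 57.6 − 2.5·1 = 55.1.
ΔQ = 6.1714 − 1 = 5.1714; wedge = 55.1 − 37 = 18.1.
The triangle = ½ × 5.1714 × 18.1 = 46.80.

46.80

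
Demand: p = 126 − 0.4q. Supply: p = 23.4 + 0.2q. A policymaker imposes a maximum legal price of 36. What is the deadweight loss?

Competitive equilibrium: 126 − 0.4q = 23.4 + 0.2q → q* = 171, p* = 57.6.
At the ceiling p = 36, quantity supplied = (36 − 23.4)/0.2 = 63.
Willingness to pay at q' = 63: 126 − 0.4·63 = 100.8.
Δq = 171 − 63 = 108; wedge = 100.8 − 36 = 64.8.
The triangle = ½ × 108 × 64.8 = 3499.20.

3499.20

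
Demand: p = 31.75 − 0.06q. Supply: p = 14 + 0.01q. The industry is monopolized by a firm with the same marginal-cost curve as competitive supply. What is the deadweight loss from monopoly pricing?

479.39

Competitive equilibrium: 31.75 − 0.06q = 14 + 0.01q → q* = 253.57143, p* = 16.53571.
Marginal revenue: MR = 31.75 − 0.12q. Set MR = MC: 31.75 − 0.12q = 14 + 0.01q → q_m = 136.53846.
Price p_m = 31.75 − 0.06·136.53846 = 23.55769; MC(q_m) = 14 + 0.01·136.53846 = 15.36538.
Competitive q* = 253.57143, so Δq = 117.03297; wedge = 23.55769 − 15.36538 = 8.19231.
Welfare loss = ½ × 117.03297 × 8.19231 = 479.39.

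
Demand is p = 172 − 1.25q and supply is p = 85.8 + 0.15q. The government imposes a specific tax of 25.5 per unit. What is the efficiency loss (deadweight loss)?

Competitive equilibrium: 172 − 1.25q = 85.8 + 0.15q → q* = 61.5714, p* = 95.0357.
With the tax, the buyer price exceeds the seller price by 25.5: (172 − 1.25q) − (85.8 + 0.15q) = 25.5 → q' = 43.3571.
Δq = 61.5714 − 43.3571 = 18.2143; the wedge equals the tax, 25.5.
DWL = ½ × 18.2143 × 25.5 = 232.23.

232.23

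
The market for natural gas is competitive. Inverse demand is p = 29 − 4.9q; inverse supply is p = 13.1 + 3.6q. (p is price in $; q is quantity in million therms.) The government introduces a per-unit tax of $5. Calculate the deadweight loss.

Competitive equilibrium: 29 − 4.9q = 13.1 + 3.6q → q* = 1.8706, p* = 19.8341.
With the tax, the buyer price exceeds the seller price by 5: (29 − 4.9q) − (13.1 + 3.6q) = 5 → q' = 1.2824.
Δq = 1.8706 − 1.2824 = 0.5882; the wedge equals the tax, 5.
Welfare loss = ½ × 0.5882 × 5 = $1.47 million.

$1.47 million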